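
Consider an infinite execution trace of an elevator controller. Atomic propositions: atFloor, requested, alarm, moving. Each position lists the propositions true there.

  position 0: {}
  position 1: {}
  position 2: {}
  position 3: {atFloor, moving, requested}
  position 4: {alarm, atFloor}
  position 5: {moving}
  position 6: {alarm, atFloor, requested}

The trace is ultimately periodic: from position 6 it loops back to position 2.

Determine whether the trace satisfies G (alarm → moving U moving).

No

alarm → moving U moving must hold at every position from 0 onward. It fails at position 4, so G (alarm → moving U moving) is false.
Positions where alarm holds: 4, 6.
Check moving U moving at each: 4→fails, 6→fails.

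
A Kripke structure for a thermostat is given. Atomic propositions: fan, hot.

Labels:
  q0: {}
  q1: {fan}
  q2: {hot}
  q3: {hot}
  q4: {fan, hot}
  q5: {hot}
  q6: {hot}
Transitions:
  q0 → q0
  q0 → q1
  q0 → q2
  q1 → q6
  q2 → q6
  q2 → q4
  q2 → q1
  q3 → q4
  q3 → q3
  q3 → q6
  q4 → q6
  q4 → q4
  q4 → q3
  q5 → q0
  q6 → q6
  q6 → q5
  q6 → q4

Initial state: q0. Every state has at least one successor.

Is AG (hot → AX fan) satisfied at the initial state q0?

States satisfying hot → AX fan: {q0, q1}.
States satisfying AG (hot → AX fan): ∅.
q2 is reachable from q0 and violates hot → AX fan, so AG fails at q0.
q0 ∉ Sat(AG (hot → AX fan)).

No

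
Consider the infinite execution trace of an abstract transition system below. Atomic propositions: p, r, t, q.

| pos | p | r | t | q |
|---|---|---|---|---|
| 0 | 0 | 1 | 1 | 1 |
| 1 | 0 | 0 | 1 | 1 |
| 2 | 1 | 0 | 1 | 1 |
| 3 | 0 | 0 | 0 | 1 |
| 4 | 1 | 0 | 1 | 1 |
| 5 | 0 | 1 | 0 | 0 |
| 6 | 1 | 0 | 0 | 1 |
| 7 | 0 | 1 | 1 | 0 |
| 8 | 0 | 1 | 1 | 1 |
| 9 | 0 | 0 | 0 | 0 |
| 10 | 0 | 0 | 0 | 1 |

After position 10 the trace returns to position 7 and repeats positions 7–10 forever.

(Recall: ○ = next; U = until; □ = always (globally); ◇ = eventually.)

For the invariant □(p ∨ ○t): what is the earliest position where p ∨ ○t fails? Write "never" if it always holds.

5

Check p ∨ ○t at each position in order: 0 ✓, 1 ✓, 2 ✓, 3 ✓, 4 ✓.
At position 5 the labels are {r} and the next position 6 has {p, q}, so p ∨ ○t is false there. This is the first violation.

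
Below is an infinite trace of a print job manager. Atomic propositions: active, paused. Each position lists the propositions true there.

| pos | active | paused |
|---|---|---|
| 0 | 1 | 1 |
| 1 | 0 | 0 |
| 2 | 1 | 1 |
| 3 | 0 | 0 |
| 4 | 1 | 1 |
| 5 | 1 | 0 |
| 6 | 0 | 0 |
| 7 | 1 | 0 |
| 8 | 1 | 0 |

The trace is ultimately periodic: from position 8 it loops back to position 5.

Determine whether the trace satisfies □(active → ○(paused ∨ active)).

active → ○(paused ∨ active) must hold at every position from 0 onward. It fails at position 0, so □(active → ○(paused ∨ active)) is false.
Positions where active holds: 0, 2, 4, 5, 7, 8.
Check ○(paused ∨ active) at each: 0→fails, 2→fails, 4→ok, 5→fails, 7→ok, 8→ok.

Does not hold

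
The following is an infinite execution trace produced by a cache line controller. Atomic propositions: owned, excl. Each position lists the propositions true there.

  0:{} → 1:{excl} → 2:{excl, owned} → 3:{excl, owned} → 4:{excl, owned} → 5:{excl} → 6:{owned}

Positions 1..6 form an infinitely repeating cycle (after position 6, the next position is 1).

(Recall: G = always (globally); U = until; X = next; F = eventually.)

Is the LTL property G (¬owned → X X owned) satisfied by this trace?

Violated

¬owned → X X owned must hold at every position from 0 onward. It fails at position 5, so G (¬owned → X X owned) is false.
Positions where ¬owned holds: 0, 1, 5.
Check X X owned at each: 0→ok, 1→ok, 5→fails.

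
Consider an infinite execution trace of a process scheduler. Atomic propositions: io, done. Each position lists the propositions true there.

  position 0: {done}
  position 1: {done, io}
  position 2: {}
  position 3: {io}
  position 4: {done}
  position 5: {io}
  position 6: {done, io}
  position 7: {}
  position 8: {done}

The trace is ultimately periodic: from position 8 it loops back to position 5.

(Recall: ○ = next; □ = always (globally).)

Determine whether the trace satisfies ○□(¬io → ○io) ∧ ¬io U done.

Violated

The position after 0 is 1; □(¬io → ○io) is false there.
Walking from position 0: done first holds at position 0, and ¬io holds at every earlier position along the way, so ¬io U done holds.
At position 0: ○□(¬io → ○io) is false; ¬io U done is true; so ○□(¬io → ○io) ∧ ¬io U done is false.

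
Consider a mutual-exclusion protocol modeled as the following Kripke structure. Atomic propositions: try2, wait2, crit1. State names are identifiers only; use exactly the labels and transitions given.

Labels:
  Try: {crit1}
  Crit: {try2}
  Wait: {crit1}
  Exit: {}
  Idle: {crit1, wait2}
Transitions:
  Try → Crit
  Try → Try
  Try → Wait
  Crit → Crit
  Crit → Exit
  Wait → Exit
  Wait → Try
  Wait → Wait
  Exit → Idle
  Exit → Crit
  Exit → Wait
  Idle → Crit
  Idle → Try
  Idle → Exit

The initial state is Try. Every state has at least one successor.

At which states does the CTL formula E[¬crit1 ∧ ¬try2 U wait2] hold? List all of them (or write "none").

{Exit, Idle}

States satisfying ¬crit1 ∧ ¬try2: {Exit}.
States satisfying wait2: {Idle}.
States satisfying E[¬crit1 ∧ ¬try2 U wait2]: {Exit, Idle}.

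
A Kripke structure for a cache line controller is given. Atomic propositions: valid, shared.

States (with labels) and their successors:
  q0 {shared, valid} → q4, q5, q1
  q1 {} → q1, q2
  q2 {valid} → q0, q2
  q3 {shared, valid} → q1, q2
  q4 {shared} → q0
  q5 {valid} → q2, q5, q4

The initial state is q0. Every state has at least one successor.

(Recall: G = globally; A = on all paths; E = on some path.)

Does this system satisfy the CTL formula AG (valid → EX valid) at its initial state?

States satisfying valid → EX valid: {q0, q1, q2, q3, q4, q5}.
States satisfying AG (valid → EX valid): {q0, q1, q2, q3, q4, q5}.
Every state reachable from q0 satisfies valid → EX valid.
q0 ∈ Sat(AG (valid → EX valid)).

Yes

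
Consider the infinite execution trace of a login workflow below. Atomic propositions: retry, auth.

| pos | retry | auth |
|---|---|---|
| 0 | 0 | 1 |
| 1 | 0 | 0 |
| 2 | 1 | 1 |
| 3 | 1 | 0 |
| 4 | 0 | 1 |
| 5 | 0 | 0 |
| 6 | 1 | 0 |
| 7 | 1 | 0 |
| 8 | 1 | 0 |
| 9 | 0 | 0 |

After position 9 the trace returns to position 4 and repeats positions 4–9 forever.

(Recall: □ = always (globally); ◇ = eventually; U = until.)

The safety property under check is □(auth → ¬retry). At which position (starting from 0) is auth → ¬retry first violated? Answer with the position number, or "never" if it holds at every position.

Check auth → ¬retry at each position in order: 0 ✓, 1 ✓.
At position 2 the labels are {auth, retry}, so auth → ¬retry is false there. This is the first violation.

2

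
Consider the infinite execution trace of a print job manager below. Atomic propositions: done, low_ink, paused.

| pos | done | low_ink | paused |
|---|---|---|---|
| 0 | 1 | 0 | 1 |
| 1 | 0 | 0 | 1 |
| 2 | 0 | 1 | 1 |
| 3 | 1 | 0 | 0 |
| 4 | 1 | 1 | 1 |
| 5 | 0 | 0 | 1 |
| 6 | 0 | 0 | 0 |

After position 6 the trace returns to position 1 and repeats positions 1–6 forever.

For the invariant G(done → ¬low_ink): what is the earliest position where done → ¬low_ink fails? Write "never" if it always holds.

4

Check done → ¬low_ink at each position in order: 0 ✓, 1 ✓, 2 ✓, 3 ✓.
At position 4 the labels are {done, low_ink, paused}, so done → ¬low_ink is false there. This is the first violation.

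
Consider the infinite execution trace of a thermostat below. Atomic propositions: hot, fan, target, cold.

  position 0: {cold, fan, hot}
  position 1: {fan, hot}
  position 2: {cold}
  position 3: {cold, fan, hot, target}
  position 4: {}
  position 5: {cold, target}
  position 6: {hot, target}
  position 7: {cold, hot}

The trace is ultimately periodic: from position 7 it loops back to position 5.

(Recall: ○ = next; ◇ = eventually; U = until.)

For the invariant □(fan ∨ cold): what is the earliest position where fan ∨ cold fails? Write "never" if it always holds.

Check fan ∨ cold at each position in order: 0 ✓, 1 ✓, 2 ✓, 3 ✓.
At position 4 the labels are {}, so fan ∨ cold is false there. This is the first violation.

4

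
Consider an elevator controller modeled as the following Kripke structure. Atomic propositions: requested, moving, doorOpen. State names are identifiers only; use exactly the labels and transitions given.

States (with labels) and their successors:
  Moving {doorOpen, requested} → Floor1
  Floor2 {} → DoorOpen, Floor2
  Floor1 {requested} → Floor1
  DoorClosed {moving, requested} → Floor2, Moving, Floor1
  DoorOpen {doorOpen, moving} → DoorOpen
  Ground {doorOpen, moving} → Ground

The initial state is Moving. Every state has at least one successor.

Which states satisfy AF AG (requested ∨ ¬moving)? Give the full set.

{Moving, Floor1}

States satisfying AG (requested ∨ ¬moving): {Moving, Floor1}.
States satisfying AF AG (requested ∨ ¬moving): {Moving, Floor1}.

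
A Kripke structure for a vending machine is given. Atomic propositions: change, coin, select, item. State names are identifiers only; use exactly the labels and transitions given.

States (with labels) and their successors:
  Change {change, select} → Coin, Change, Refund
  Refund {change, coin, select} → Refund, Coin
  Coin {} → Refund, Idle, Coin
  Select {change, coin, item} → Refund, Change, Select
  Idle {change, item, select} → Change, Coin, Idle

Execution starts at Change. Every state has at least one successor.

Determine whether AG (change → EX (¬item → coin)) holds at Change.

Yes

States satisfying change → EX (¬item → coin): {Change, Refund, Coin, Select, Idle}.
States satisfying AG (change → EX (¬item → coin)): {Change, Refund, Coin, Select, Idle}.
Every state reachable from Change satisfies change → EX (¬item → coin).
Change ∈ Sat(AG (change → EX (¬item → coin))).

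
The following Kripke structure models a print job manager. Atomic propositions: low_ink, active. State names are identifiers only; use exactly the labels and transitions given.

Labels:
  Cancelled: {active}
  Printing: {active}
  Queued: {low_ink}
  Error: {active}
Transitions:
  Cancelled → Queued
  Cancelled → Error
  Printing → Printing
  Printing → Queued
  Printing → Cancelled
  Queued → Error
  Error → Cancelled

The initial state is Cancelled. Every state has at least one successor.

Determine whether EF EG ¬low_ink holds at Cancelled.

Yes

States satisfying EG ¬low_ink: {Cancelled, Printing, Error}.
States satisfying EF EG ¬low_ink: {Cancelled, Printing, Queued, Error}.
Some path from Cancelled reaches a state where EG ¬low_ink holds.
Cancelled ∈ Sat(EF EG ¬low_ink).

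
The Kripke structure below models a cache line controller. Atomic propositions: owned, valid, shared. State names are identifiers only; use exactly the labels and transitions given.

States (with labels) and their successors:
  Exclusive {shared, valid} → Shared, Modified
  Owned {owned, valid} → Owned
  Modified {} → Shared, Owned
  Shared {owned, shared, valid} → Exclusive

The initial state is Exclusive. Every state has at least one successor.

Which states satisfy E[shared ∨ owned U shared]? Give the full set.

States satisfying shared ∨ owned: {Exclusive, Owned, Shared}.
States satisfying shared: {Exclusive, Shared}.
States satisfying E[shared ∨ owned U shared]: {Exclusive, Shared}.

{Exclusive, Shared}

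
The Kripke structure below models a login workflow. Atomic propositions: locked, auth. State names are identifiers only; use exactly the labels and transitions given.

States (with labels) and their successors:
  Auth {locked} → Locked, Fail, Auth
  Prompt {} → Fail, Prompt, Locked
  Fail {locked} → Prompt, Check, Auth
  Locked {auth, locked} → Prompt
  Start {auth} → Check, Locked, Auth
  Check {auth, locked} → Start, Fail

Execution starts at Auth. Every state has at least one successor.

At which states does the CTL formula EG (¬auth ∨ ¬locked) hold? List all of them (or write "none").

{Auth, Prompt, Fail, Start}

States satisfying ¬auth ∨ ¬locked: {Auth, Prompt, Fail, Start}.
States satisfying EG (¬auth ∨ ¬locked): {Auth, Prompt, Fail, Start}.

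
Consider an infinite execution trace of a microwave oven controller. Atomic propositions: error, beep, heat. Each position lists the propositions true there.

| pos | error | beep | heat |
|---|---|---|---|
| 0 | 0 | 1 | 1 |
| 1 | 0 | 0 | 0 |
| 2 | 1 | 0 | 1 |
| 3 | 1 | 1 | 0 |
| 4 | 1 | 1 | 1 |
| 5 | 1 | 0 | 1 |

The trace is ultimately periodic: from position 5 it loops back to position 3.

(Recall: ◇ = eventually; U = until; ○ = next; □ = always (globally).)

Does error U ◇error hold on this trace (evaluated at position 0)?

Walking from position 0: ◇error first holds at position 0, and error holds at every earlier position along the way, so error U ◇error holds.

Holds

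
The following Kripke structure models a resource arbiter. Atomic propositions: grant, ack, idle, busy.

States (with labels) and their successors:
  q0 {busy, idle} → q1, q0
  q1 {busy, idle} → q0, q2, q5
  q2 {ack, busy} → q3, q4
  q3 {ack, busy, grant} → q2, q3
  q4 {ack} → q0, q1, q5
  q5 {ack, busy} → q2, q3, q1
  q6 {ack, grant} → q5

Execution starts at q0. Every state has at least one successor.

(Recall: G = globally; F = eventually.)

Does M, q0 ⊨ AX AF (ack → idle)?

Yes

States satisfying AF (ack → idle): {q0, q1}.
States satisfying AX AF (ack → idle): {q0}.
q0 ∈ Sat(AX AF (ack → idle)).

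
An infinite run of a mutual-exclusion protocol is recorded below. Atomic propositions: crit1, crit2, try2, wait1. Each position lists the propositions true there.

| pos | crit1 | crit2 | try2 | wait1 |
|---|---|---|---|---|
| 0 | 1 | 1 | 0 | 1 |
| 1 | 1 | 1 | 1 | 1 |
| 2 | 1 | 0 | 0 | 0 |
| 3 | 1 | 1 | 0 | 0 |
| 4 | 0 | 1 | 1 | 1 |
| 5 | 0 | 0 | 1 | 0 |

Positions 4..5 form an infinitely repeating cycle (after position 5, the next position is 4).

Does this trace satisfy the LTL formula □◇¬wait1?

Holds

◇¬wait1 holds at every position 0..5, and those are all positions ever visited, so □◇¬wait1 holds.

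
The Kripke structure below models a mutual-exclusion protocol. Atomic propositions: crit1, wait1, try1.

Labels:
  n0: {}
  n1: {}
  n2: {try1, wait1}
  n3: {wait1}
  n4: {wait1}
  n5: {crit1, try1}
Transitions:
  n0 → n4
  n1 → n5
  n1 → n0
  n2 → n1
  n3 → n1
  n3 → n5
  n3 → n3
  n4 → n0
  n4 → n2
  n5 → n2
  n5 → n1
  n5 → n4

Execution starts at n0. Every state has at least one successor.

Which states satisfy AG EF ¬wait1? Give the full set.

{n0, n1, n2, n3, n4, n5}

States satisfying EF ¬wait1: {n0, n1, n2, n3, n4, n5}.
States satisfying AG EF ¬wait1: {n0, n1, n2, n3, n4, n5}.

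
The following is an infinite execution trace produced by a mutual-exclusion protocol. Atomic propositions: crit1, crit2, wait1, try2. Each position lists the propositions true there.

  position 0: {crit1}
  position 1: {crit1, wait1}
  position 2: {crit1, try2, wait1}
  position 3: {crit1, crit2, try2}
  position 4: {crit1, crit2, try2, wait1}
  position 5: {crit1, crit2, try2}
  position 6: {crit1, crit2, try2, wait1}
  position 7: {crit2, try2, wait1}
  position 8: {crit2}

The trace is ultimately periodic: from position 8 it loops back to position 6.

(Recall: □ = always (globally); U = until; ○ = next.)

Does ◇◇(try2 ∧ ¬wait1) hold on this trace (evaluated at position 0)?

Holds

◇(try2 ∧ ¬wait1) holds at position 0, which is reachable from 0, so ◇◇(try2 ∧ ¬wait1) holds.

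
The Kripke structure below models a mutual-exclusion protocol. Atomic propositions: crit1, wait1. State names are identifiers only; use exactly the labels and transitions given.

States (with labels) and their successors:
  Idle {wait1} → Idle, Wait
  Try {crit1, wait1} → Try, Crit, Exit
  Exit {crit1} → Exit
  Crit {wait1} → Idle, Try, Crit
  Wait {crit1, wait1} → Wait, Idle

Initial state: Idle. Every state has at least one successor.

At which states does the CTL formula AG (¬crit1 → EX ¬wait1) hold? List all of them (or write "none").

States satisfying ¬crit1 → EX ¬wait1: {Try, Exit, Wait}.
States satisfying AG (¬crit1 → EX ¬wait1): {Exit}.

{Exit}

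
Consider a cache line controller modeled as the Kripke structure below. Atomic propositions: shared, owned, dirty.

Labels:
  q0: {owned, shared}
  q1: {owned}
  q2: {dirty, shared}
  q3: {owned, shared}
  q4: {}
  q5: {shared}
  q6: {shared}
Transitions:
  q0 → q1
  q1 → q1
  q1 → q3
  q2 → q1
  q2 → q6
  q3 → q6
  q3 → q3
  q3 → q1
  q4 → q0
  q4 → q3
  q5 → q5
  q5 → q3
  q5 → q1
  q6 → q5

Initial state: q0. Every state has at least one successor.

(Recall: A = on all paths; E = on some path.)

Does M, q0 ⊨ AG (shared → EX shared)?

Violated

States satisfying shared → EX shared: {q1, q2, q3, q4, q5, q6}.
States satisfying AG (shared → EX shared): {q1, q2, q3, q5, q6}.
q0 is reachable from q0 and violates shared → EX shared, so AG fails at q0.
q0 ∉ Sat(AG (shared → EX shared)).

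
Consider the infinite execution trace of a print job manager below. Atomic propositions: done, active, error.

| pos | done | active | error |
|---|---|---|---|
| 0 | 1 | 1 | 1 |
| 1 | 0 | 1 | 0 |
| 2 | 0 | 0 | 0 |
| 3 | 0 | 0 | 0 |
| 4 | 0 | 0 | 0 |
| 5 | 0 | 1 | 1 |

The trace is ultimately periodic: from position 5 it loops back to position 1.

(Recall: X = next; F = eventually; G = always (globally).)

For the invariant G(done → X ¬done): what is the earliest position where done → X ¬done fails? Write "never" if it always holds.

never

done → X ¬done holds at every position 0..5, and those are all the positions the trace ever visits, so the invariant G(done → X ¬done) is never violated.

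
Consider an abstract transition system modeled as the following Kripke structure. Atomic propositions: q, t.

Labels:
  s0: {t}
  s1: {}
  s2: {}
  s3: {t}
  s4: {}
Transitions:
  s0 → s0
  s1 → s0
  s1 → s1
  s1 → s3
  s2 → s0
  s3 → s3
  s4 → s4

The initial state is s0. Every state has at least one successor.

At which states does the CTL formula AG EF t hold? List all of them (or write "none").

States satisfying EF t: {s0, s1, s2, s3}.
States satisfying AG EF t: {s0, s1, s2, s3}.

{s0, s1, s2, s3}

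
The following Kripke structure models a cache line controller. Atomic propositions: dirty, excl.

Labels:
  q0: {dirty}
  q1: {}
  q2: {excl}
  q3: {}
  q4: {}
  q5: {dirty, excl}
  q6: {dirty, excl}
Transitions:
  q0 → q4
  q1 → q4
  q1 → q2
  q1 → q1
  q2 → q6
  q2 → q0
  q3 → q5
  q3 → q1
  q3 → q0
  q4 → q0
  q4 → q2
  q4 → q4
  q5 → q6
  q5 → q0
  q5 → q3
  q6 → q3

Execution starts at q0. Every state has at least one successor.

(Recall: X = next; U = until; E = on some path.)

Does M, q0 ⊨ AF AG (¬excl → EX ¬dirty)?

Yes

States satisfying AG (¬excl → EX ¬dirty): {q0, q1, q2, q3, q4, q5, q6}.
States satisfying AF AG (¬excl → EX ¬dirty): {q0, q1, q2, q3, q4, q5, q6}.
q0 ∈ Sat(AF AG (¬excl → EX ¬dirty)).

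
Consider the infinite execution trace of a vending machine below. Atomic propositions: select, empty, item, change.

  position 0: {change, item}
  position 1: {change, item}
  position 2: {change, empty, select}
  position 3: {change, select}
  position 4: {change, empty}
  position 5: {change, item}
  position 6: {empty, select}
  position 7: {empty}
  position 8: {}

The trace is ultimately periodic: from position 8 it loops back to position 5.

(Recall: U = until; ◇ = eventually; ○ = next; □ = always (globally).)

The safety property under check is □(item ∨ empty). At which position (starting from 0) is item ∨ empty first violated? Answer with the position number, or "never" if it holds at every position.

Check item ∨ empty at each position in order: 0 ✓, 1 ✓, 2 ✓.
At position 3 the labels are {change, select}, so item ∨ empty is false there. This is the first violation.

3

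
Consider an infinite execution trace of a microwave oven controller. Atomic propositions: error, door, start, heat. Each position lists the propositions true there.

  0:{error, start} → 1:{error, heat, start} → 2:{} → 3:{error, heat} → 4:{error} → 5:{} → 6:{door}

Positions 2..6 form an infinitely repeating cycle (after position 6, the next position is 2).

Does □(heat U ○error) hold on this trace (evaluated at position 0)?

No

heat U ○error must hold at every position from 0 onward. It fails at position 4, so □(heat U ○error) is false.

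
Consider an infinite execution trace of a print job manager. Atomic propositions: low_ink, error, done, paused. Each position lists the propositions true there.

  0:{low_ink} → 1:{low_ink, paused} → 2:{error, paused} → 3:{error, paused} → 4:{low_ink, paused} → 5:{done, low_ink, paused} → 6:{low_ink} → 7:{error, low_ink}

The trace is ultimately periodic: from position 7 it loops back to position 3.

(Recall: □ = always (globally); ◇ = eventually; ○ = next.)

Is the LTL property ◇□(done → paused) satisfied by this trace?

□(done → paused) holds at position 0, which is reachable from 0, so ◇□(done → paused) holds.

Satisfied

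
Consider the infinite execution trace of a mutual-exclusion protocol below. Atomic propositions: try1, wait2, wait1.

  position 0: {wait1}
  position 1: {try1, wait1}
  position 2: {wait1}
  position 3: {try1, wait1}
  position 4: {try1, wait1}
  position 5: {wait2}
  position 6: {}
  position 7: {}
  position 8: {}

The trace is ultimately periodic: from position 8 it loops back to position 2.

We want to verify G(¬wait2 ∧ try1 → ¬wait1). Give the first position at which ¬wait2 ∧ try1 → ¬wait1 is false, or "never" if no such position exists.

Check ¬wait2 ∧ try1 → ¬wait1 at each position in order: 0 ✓.
At position 1 the labels are {try1, wait1}, so ¬wait2 ∧ try1 → ¬wait1 is false there. This is the first violation.

1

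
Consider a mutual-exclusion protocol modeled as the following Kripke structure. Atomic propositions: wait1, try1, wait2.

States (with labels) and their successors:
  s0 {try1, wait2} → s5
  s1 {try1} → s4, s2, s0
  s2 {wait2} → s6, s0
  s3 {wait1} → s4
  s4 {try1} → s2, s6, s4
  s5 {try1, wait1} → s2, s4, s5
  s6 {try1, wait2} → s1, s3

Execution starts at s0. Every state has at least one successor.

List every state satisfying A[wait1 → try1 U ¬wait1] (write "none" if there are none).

{s0, s1, s2, s4, s6}

States satisfying wait1 → try1: {s0, s1, s2, s4, s5, s6}.
States satisfying ¬wait1: {s0, s1, s2, s4, s6}.
States satisfying A[wait1 → try1 U ¬wait1]: {s0, s1, s2, s4, s6}.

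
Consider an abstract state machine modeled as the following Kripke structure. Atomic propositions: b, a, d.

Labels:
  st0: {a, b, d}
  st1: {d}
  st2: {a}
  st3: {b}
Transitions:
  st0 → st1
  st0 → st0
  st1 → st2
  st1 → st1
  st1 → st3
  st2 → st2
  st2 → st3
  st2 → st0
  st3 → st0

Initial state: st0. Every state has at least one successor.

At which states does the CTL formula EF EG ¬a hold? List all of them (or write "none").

{st0, st1, st2, st3}

States satisfying EG ¬a: {st1}.
States satisfying EF EG ¬a: {st0, st1, st2, st3}.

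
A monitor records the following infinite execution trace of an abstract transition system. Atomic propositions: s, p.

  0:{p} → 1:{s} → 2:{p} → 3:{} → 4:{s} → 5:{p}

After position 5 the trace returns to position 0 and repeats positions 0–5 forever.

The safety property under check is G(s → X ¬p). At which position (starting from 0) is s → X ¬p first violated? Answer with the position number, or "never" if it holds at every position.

1

Check s → X ¬p at each position in order: 0 ✓.
At position 1 the labels are {s} and the next position 2 has {p}, so s → X ¬p is false there. This is the first violation.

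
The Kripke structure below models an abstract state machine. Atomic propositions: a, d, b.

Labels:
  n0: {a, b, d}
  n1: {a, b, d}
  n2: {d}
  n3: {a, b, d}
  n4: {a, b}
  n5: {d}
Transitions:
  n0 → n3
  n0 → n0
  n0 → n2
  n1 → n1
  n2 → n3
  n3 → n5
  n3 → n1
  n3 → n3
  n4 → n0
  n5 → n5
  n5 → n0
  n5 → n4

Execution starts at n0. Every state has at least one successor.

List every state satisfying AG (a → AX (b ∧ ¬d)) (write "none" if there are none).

States satisfying a → AX (b ∧ ¬d): {n2, n5}.
States satisfying AG (a → AX (b ∧ ¬d)): ∅.

none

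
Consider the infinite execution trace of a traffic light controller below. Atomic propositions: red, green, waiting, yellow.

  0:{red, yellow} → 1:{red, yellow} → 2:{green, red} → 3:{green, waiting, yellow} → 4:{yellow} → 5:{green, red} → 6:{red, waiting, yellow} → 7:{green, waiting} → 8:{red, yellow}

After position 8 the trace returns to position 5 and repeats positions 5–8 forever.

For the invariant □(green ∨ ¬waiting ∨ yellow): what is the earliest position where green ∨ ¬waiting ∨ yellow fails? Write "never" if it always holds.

green ∨ ¬waiting ∨ yellow holds at every position 0..8, and those are all the positions the trace ever visits, so the invariant □(green ∨ ¬waiting ∨ yellow) is never violated.

never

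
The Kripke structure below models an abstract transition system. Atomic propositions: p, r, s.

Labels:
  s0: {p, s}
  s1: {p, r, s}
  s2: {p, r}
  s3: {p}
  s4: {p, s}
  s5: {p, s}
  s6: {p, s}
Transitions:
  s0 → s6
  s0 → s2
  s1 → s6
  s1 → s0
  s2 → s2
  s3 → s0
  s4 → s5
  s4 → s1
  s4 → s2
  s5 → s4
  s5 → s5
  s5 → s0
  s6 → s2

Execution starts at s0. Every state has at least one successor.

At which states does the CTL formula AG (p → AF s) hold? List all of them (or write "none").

States satisfying p → AF s: {s0, s1, s3, s4, s5, s6}.
States satisfying AG (p → AF s): ∅.

none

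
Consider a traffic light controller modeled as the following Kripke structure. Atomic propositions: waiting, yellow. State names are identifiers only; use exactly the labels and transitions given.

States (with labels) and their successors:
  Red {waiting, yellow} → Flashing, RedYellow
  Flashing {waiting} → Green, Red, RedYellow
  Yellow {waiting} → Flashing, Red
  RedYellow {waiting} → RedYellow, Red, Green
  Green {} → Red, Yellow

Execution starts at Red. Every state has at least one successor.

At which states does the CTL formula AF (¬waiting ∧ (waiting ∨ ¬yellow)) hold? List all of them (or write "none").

{Green}

States satisfying ¬waiting ∧ (waiting ∨ ¬yellow): {Green}.
States satisfying AF (¬waiting ∧ (waiting ∨ ¬yellow)): {Green}.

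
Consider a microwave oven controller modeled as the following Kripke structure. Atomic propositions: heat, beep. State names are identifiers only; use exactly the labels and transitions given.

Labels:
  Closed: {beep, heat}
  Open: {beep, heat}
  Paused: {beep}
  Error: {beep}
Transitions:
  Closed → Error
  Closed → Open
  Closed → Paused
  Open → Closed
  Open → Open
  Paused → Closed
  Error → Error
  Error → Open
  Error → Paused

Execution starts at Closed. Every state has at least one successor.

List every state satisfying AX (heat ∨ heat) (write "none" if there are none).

{Open, Paused}

States satisfying heat ∨ heat: {Closed, Open}.
States satisfying AX (heat ∨ heat): {Open, Paused}.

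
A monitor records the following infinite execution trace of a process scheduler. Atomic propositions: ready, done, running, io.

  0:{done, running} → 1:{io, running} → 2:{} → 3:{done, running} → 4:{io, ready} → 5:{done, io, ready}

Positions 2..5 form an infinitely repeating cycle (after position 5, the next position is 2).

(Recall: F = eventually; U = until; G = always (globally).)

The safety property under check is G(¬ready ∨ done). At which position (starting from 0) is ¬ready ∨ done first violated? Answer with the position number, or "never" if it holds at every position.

Check ¬ready ∨ done at each position in order: 0 ✓, 1 ✓, 2 ✓, 3 ✓.
At position 4 the labels are {io, ready}, so ¬ready ∨ done is false there. This is the first violation.

4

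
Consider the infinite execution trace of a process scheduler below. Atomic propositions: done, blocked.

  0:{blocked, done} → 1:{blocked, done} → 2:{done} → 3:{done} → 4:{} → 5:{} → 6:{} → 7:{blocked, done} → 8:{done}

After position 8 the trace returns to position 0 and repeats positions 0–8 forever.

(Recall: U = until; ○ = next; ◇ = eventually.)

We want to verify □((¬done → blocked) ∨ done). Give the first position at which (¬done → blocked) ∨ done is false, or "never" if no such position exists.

4

Check (¬done → blocked) ∨ done at each position in order: 0 ✓, 1 ✓, 2 ✓, 3 ✓.
At position 4 the labels are {}, so (¬done → blocked) ∨ done is false there. This is the first violation.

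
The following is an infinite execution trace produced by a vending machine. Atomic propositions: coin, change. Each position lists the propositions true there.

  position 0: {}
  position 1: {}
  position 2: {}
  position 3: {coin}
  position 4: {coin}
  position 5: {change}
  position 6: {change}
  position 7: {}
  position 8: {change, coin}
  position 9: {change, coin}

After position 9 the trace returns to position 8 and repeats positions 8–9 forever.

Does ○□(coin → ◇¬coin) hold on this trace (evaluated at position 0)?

The position after 0 is 1; □(coin → ◇¬coin) is false there.

No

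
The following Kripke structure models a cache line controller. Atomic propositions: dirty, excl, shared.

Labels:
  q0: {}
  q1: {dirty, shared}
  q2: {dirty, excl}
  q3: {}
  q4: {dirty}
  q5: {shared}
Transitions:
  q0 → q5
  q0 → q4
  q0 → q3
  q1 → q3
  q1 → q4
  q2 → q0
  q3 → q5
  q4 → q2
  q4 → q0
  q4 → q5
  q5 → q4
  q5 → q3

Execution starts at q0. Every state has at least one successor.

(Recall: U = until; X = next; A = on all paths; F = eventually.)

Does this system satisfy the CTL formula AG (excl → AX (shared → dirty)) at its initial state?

Holds

States satisfying excl → AX (shared → dirty): {q0, q1, q2, q3, q4, q5}.
States satisfying AG (excl → AX (shared → dirty)): {q0, q1, q2, q3, q4, q5}.
Every state reachable from q0 satisfies excl → AX (shared → dirty).
q0 ∈ Sat(AG (excl → AX (shared → dirty))).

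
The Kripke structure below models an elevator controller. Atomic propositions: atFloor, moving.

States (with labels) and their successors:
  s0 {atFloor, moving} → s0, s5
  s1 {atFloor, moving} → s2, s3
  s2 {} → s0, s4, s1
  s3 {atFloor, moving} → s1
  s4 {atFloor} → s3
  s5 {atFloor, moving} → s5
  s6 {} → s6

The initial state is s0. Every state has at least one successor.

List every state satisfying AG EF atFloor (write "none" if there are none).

{s0, s1, s2, s3, s4, s5}

States satisfying EF atFloor: {s0, s1, s2, s3, s4, s5}.
States satisfying AG EF atFloor: {s0, s1, s2, s3, s4, s5}.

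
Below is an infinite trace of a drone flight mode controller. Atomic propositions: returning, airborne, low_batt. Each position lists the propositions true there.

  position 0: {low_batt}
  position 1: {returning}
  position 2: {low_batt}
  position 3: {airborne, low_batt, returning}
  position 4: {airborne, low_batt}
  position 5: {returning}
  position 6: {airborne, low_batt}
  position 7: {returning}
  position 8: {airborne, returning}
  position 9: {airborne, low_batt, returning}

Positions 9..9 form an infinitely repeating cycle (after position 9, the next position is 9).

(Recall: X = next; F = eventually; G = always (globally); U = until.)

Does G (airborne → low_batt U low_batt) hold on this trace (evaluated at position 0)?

No

airborne → low_batt U low_batt must hold at every position from 0 onward. It fails at position 8, so G (airborne → low_batt U low_batt) is false.
Positions where airborne holds: 3, 4, 6, 8, 9.
Check low_batt U low_batt at each: 3→ok, 4→ok, 6→ok, 8→fails, 9→ok.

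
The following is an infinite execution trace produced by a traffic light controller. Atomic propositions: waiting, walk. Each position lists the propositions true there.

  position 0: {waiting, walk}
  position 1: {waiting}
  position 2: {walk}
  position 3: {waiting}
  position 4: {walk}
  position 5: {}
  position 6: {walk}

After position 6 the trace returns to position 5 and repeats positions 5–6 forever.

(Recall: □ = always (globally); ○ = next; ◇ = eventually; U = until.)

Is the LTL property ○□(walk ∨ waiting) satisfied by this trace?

Violated

The position after 0 is 1; □(walk ∨ waiting) is false there.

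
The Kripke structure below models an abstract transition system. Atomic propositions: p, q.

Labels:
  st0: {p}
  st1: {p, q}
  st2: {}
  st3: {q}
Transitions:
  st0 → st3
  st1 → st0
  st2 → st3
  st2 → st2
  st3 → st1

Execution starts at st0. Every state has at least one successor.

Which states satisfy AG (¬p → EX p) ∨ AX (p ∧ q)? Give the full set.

States satisfying ¬p → EX p: {st0, st1, st3}.
States satisfying AG (¬p → EX p): {st0, st1, st3}.
States satisfying p ∧ q: {st1}.
States satisfying AX (p ∧ q): {st3}.
States satisfying AG (¬p → EX p) ∨ AX (p ∧ q): {st0, st1, st3}.

{st0, st1, st3}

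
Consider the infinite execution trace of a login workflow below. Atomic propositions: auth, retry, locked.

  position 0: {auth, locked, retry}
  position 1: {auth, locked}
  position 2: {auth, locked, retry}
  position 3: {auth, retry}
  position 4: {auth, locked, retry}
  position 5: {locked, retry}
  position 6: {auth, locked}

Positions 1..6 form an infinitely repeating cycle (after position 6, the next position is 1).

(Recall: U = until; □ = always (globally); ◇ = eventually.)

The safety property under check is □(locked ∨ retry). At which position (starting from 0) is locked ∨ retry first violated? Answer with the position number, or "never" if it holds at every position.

locked ∨ retry holds at every position 0..6, and those are all the positions the trace ever visits, so the invariant □(locked ∨ retry) is never violated.

never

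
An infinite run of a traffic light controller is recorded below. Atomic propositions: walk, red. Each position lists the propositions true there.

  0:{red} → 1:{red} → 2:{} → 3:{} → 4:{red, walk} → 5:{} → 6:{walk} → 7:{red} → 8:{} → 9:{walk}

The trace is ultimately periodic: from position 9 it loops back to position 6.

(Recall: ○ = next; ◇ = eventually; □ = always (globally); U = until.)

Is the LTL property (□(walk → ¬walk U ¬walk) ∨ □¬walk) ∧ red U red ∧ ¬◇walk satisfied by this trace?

At position 0: □(walk → ¬walk U ¬walk) ∨ □¬walk is false; red U red ∧ ¬◇walk is false; so (□(walk → ¬walk U ¬walk) ∨ □¬walk) ∧ red U red ∧ ¬◇walk is false.

No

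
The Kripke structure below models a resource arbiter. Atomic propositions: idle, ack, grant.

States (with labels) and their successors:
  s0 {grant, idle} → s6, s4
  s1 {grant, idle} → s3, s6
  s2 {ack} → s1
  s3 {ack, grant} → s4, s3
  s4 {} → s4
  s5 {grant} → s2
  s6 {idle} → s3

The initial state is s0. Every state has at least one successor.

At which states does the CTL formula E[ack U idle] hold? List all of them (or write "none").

{s0, s1, s2, s6}

States satisfying ack: {s2, s3}.
States satisfying idle: {s0, s1, s6}.
States satisfying E[ack U idle]: {s0, s1, s2, s6}.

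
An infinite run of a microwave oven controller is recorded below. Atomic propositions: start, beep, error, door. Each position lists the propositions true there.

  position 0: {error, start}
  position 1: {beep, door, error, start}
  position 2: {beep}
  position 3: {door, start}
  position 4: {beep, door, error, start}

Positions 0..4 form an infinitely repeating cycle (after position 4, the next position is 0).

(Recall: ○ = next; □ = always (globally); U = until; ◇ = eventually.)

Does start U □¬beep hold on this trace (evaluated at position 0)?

Violated

Walking from position 0: at position 2, □¬beep has not yet held and start fails, so start U □¬beep is false.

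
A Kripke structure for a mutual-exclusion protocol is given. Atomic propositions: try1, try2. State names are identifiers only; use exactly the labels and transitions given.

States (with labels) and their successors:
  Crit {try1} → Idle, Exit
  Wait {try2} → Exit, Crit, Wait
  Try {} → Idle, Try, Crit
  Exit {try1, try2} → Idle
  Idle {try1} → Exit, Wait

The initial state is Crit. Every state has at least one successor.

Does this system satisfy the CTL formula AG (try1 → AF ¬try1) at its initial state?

Does not hold

States satisfying try1 → AF ¬try1: {Wait, Try}.
States satisfying AG (try1 → AF ¬try1): ∅.
Crit is reachable from Crit and violates try1 → AF ¬try1, so AG fails at Crit.
Crit ∉ Sat(AG (try1 → AF ¬try1)).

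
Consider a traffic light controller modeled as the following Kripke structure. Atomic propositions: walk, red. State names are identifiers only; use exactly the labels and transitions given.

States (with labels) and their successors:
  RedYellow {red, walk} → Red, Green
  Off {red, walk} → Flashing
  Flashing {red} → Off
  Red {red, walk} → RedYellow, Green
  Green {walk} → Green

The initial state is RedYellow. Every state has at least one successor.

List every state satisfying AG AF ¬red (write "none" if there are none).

{Green}

States satisfying AF ¬red: {Green}.
States satisfying AG AF ¬red: {Green}.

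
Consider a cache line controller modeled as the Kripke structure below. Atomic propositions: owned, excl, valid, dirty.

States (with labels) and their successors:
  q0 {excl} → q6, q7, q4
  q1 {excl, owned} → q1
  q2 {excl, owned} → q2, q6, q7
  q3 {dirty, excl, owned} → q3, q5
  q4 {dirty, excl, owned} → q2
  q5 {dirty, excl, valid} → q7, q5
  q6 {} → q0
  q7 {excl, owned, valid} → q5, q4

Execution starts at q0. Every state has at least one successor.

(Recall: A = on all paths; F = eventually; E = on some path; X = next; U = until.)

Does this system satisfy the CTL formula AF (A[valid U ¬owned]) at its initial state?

States satisfying A[valid U ¬owned]: {q0, q5, q6}.
States satisfying AF (A[valid U ¬owned]): {q0, q5, q6}.
q0 ∈ Sat(AF (A[valid U ¬owned])).

Holds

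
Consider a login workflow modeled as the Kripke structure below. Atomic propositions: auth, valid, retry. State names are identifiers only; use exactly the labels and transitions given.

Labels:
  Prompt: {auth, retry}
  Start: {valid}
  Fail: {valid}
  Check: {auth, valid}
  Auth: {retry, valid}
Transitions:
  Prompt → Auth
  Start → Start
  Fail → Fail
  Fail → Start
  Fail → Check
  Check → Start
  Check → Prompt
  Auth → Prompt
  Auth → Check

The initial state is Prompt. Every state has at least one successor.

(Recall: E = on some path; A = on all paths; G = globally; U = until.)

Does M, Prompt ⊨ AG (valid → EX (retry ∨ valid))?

States satisfying valid → EX (retry ∨ valid): {Prompt, Start, Fail, Check, Auth}.
States satisfying AG (valid → EX (retry ∨ valid)): {Prompt, Start, Fail, Check, Auth}.
Every state reachable from Prompt satisfies valid → EX (retry ∨ valid).
Prompt ∈ Sat(AG (valid → EX (retry ∨ valid))).

Yes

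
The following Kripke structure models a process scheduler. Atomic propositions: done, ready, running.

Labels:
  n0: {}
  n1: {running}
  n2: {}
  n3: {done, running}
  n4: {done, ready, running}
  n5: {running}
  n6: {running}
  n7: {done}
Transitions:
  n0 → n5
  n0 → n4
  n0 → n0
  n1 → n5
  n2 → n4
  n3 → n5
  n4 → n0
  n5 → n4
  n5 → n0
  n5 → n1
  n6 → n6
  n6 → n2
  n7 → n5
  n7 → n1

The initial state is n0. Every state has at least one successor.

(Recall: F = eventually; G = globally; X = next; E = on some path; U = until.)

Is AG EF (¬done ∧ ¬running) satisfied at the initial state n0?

States satisfying EF (¬done ∧ ¬running): {n0, n1, n2, n3, n4, n5, n6, n7}.
States satisfying AG EF (¬done ∧ ¬running): {n0, n1, n2, n3, n4, n5, n6, n7}.
Every state reachable from n0 satisfies EF (¬done ∧ ¬running).
n0 ∈ Sat(AG EF (¬done ∧ ¬running)).

Satisfied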